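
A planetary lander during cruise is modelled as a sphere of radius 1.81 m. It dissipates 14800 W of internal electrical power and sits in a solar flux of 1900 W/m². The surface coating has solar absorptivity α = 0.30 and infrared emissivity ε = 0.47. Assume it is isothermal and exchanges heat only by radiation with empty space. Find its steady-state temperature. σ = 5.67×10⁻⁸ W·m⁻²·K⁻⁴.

T ≈ 370 K

At steady state, absorbed solar power + internal power = radiated power.
Absorbed: α·S·A_cross = 0.30·1900·10.29 = 5867 W (cross-section πr²).
Total input = 5867 + 14800 = 20670 W.
Radiated: εσ·A_surf·T⁴ with A_surf = 4πr² = 41.17 m².
T⁴ = 20670/(0.47·5.67×10⁻⁸·41.17) = 1.884×10¹⁰ K⁴.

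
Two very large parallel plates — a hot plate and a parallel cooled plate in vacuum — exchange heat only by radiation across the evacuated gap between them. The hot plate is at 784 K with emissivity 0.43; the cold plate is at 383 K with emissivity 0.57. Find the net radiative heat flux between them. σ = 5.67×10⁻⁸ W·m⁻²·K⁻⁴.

q ≈ 6560 W/m²

For two infinite grey parallel plates, q = σ(T₁⁴ − T₂⁴)/(1/ε₁ + 1/ε₂ − 1).
T₁⁴ − T₂⁴ = 3.778×10¹¹ − 2.152×10¹⁰ = 3.563×10¹¹ K⁴.
1/ε₁ + 1/ε₂ − 1 = 2.326 + 1.754 − 1 = 3.080.
q = 5.67×10⁻⁸ × 3.563×10¹¹ / 3.080.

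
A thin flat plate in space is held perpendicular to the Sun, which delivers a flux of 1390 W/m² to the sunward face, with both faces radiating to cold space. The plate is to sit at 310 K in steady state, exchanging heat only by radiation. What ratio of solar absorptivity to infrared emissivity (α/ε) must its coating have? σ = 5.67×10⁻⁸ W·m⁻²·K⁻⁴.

α/ε ≈ 0.753

Balance: αS·A = εσ·2A·T⁴ ⇒ α/ε = 2σT⁴/S.
α/ε = 2·5.67×10⁻⁸·(310)⁴/1390 = 2·5.67×10⁻⁸·9.235×10⁹/1390.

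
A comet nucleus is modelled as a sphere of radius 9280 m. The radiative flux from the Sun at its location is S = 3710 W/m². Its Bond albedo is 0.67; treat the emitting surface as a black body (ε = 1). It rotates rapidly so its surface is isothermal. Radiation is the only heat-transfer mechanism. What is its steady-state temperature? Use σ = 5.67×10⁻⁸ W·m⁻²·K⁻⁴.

At equilibrium, absorbed power = emitted power.
Absorbing cross-section = πr² = 2.705×10⁸ m²; emitting surface = 4πr² = 1.082×10⁹ m² (ratio 4).
(1−a)S·A_cross = εσ·A_surf·T⁴  ⇒  T⁴ = (1−a)S/(4σ).
T⁴ = 0.330·3710/(4·5.67×10⁻⁸) = 5.398×10⁹ K⁴.
T = (5.398×10⁹)^(1/4).

T ≈ 271 K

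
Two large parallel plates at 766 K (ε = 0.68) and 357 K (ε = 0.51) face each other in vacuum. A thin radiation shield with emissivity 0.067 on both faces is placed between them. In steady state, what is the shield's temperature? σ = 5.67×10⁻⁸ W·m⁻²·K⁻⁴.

In steady state the net flux on the hot side equals that on the cold side.
σ(T₁⁴−T_s⁴)/D₁ = σ(T_s⁴−T₂⁴)/D₂, with D₁ = 1/ε₁+1/ε_s−1 = 15.40, D₂ = 1/ε_s+1/ε₂−1 = 15.89.
Solve for T_s⁴: T_s⁴ = (D₂·T₁⁴ + D₁·T₂⁴)/(D₁+D₂) = 1.828×10¹¹ K⁴.

T_s ≈ 654 K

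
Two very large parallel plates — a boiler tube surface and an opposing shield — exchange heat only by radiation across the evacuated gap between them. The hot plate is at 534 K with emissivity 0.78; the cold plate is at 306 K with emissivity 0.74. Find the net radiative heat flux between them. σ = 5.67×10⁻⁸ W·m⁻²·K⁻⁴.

For two infinite grey parallel plates, q = σ(T₁⁴ − T₂⁴)/(1/ε₁ + 1/ε₂ − 1).
T₁⁴ − T₂⁴ = 8.131×10¹⁰ − 8.768×10⁹ = 7.255×10¹⁰ K⁴.
1/ε₁ + 1/ε₂ − 1 = 1.282 + 1.351 − 1 = 1.633.
q = 5.67×10⁻⁸ × 7.255×10¹⁰ / 1.633.

q ≈ 2520 W/m²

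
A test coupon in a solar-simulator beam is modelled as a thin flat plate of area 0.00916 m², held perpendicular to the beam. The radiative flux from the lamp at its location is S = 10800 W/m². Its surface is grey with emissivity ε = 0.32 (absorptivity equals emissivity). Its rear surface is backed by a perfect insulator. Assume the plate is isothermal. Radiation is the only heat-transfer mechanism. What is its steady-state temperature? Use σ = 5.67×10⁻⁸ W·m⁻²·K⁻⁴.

T ≈ 661 K

At equilibrium, absorbed power = emitted power.
Absorbing cross-section = A = 0.009160 m²; emitting surface = A = 0.009160 m² (ratio 1).
εS·A_cross = εσ·A_surf·T⁴  ⇒  T⁴ = S/(1σ)   (ε cancels).
T⁴ = 10800/(1·5.67×10⁻⁸) = 1.905×10¹¹ K⁴.
T = (1.905×10¹¹)^(1/4).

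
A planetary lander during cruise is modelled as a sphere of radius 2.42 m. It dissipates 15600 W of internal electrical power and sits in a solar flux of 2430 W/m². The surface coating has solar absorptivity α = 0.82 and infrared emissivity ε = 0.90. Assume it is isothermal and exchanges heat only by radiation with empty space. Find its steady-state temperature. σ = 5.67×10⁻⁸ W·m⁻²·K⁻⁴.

T ≈ 343 K

At steady state, absorbed solar power + internal power = radiated power.
Absorbed: α·S·A_cross = 0.82·2430·18.40 = 36660 W (cross-section πr²).
Total input = 36660 + 15600 = 52260 W.
Radiated: εσ·A_surf·T⁴ with A_surf = 4πr² = 73.59 m².
T⁴ = 52260/(0.90·5.67×10⁻⁸·73.59) = 1.392×10¹⁰ K⁴.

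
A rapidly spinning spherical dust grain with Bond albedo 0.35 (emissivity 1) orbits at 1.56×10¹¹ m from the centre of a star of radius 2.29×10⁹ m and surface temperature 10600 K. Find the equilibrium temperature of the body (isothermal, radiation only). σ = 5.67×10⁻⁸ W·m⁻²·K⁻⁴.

The star's surface emits σT_*⁴; at distance d the flux is S = σT_*⁴(R_*/d)².
S = 5.67×10⁻⁸·(10600)⁴·(2.29×10⁹/1.56×10¹¹)² = 1.543×10⁵ W/m².
For an isothermal sphere T⁴ = (1−a)S/(4σ) = 4.421×10¹¹ K⁴.

T ≈ 815 K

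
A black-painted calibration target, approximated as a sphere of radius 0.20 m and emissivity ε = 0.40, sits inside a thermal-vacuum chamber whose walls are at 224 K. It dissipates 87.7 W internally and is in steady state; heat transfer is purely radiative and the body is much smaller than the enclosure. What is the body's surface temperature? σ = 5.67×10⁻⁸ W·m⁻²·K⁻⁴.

T ≈ 318 K

For a small grey body in a large enclosure, net radiated power = εσA(T⁴ − T_w⁴).
Steady state: P = εσA(T⁴ − T_w⁴) with A = 4πr² = 0.5027 m².
T⁴ = P/(εσA) + T_w⁴ = 87.7/(0.40·5.67×10⁻⁸·0.5027) + (224)⁴
    = 7.693×10⁹ + 2.518×10⁹ = 1.021×10¹⁰ K⁴.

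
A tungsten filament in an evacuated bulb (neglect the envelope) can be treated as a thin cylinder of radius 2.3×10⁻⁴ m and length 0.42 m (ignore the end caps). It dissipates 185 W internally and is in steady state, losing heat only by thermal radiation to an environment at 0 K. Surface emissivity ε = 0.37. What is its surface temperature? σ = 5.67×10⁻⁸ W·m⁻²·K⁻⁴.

Steady state: internal power = radiated power, P = εσA T⁴.
Radiating area A = 2πrL = 6.070×10⁻⁴ m².
T⁴ = P/(εσA) = 185/(0.37·5.67×10⁻⁸·6.070×10⁻⁴) = 1.453×10¹³ K⁴.
T = (1.453×10¹³)^(1/4).

T ≈ 1950 K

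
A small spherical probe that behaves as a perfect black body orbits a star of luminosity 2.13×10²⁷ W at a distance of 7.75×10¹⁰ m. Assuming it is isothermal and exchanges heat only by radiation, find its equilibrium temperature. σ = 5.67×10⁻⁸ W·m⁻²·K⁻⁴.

T ≈ 594 K

First find the stellar flux at distance d: S = L/(4πd²) = 2.13×10²⁷/(4π·(7.75×10¹⁰)²) = 28220 W/m².
For an isothermal sphere, absorbed (1−a)S·πr² = emitted σ·4πr²·T⁴, so T⁴ = (1−a)S/(4σ).
T⁴ = 1.00·28220/(4·5.67×10⁻⁸) = 1.244×10¹¹ K⁴.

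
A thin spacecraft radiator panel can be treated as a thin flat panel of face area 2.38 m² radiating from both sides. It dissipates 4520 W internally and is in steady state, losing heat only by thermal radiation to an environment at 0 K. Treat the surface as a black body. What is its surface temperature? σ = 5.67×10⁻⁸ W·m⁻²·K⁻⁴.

Steady state: internal power = radiated power, P = εσA T⁴.
Radiating area A = 2·2.38 = 4.760 m².
T⁴ = P/(εσA) = 4520/(1.0·5.67×10⁻⁸·4.760) = 1.675×10¹⁰ K⁴.
T = (1.675×10¹⁰)^(1/4).

T ≈ 360 K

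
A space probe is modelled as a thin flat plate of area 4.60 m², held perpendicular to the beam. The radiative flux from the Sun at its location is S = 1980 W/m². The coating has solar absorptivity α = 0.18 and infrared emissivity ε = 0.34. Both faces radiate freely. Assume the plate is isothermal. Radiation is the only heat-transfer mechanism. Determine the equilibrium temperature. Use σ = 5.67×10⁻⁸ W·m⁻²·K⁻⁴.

T ≈ 310 K

At equilibrium, absorbed power = emitted power.
Absorbing cross-section = A = 4.600 m²; emitting surface = 2A = 9.200 m² (ratio 2).
αS·A_cross = εσ·A_surf·T⁴  ⇒  T⁴ = αS/(ε·2σ).
T⁴ = 0.180·1980/(0.34·2·5.67×10⁻⁸) = 9.244×10⁹ K⁴.
T = (9.244×10⁹)^(1/4).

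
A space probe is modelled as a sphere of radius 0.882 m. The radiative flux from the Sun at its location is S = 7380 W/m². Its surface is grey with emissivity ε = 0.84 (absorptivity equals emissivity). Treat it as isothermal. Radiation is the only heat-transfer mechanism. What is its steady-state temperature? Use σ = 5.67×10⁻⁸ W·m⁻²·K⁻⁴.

At equilibrium, absorbed power = emitted power.
Absorbing cross-section = πr² = 2.444 m²; emitting surface = 4πr² = 9.776 m² (ratio 4).
εS·A_cross = εσ·A_surf·T⁴  ⇒  T⁴ = S/(4σ)   (ε cancels).
T⁴ = 7380/(4·5.67×10⁻⁸) = 3.254×10¹⁰ K⁴.
T = (3.254×10¹⁰)^(1/4).

T ≈ 425 K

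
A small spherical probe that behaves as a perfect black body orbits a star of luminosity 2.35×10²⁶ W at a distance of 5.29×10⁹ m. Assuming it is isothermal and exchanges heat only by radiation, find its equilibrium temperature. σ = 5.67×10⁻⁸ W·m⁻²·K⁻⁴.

T ≈ 1310 K

First find the stellar flux at distance d: S = L/(4πd²) = 2.35×10²⁶/(4π·(5.29×10⁹)²) = 6.683×10⁵ W/m².
For an isothermal sphere, absorbed (1−a)S·πr² = emitted σ·4πr²·T⁴, so T⁴ = (1−a)S/(4σ).
T⁴ = 1.00·6.683×10⁵/(4·5.67×10⁻⁸) = 2.946×10¹² K⁴.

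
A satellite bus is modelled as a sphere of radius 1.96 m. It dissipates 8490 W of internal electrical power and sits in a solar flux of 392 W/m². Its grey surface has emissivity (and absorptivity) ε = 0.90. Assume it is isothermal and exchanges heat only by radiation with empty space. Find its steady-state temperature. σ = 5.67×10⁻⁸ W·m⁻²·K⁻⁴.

At steady state, absorbed solar power + internal power = radiated power.
Absorbed: α·S·A_cross = 0.90·392·12.07 = 4258 W (cross-section πr²).
Total input = 4258 + 8490 = 12750 W.
Radiated: εσ·A_surf·T⁴ with A_surf = 4πr² = 48.27 m².
T⁴ = 12750/(0.90·5.67×10⁻⁸·48.27) = 5.175×10⁹ K⁴.

T ≈ 268 K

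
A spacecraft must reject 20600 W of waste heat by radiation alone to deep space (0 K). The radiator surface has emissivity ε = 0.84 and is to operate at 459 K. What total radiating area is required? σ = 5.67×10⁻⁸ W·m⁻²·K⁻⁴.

P = εσA T⁴ ⇒ A = P/(εσT⁴).
T⁴ = 4.439×10¹⁰ K⁴.
A = 20600/(0.84 × 5.67×10⁻⁸ × 4.439×10¹⁰).

A ≈ 9.74 m²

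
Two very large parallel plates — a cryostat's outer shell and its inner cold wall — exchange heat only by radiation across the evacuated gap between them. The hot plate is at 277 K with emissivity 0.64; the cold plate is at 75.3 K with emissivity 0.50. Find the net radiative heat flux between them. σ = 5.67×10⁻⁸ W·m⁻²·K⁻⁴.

q ≈ 130 W/m²

For two infinite grey parallel plates, q = σ(T₁⁴ − T₂⁴)/(1/ε₁ + 1/ε₂ − 1).
T₁⁴ − T₂⁴ = 5.887×10⁹ − 3.215×10⁷ = 5.855×10⁹ K⁴.
1/ε₁ + 1/ε₂ − 1 = 1.562 + 2.000 − 1 = 2.562.
q = 5.67×10⁻⁸ × 5.855×10⁹ / 2.562.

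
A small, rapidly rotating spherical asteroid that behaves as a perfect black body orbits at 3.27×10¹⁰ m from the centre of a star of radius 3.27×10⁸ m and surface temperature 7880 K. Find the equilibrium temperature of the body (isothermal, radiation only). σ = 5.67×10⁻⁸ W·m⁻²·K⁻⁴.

The star's surface emits σT_*⁴; at distance d the flux is S = σT_*⁴(R_*/d)².
S = 5.67×10⁻⁸·(7880)⁴·(3.27×10⁸/3.27×10¹⁰)² = 21860 W/m².
For an isothermal sphere T⁴ = (1−a)S/(4σ) = 9.639×10¹⁰ K⁴.

T ≈ 557 K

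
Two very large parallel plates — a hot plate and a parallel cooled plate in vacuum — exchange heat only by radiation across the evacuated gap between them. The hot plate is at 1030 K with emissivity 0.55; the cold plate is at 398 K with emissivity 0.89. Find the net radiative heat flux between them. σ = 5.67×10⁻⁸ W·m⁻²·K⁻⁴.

For two infinite grey parallel plates, q = σ(T₁⁴ − T₂⁴)/(1/ε₁ + 1/ε₂ − 1).
T₁⁴ − T₂⁴ = 1.126×10¹² − 2.509×10¹⁰ = 1.100×10¹² K⁴.
1/ε₁ + 1/ε₂ − 1 = 1.818 + 1.124 − 1 = 1.942.
q = 5.67×10⁻⁸ × 1.100×10¹² / 1.942.

q ≈ 32100 W/m²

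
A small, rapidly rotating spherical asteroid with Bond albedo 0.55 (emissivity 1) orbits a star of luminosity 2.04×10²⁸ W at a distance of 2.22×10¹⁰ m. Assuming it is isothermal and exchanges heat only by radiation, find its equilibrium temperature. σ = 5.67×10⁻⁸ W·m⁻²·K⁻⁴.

T ≈ 1600 K

First find the stellar flux at distance d: S = L/(4πd²) = 2.04×10²⁸/(4π·(2.22×10¹⁰)²) = 3.294×10⁶ W/m².
For an isothermal sphere, absorbed (1−a)S·πr² = emitted σ·4πr²·T⁴, so T⁴ = (1−a)S/(4σ).
T⁴ = 0.450·3.294×10⁶/(4·5.67×10⁻⁸) = 6.536×10¹² K⁴.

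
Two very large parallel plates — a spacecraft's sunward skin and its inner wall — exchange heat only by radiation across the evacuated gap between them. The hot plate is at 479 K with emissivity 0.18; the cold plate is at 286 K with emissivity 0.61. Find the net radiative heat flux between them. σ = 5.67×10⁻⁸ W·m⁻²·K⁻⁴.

q ≈ 421 W/m²

For two infinite grey parallel plates, q = σ(T₁⁴ − T₂⁴)/(1/ε₁ + 1/ε₂ − 1).
T₁⁴ − T₂⁴ = 5.264×10¹⁰ − 6.691×10⁹ = 4.595×10¹⁰ K⁴.
1/ε₁ + 1/ε₂ − 1 = 5.556 + 1.639 − 1 = 6.195.
q = 5.67×10⁻⁸ × 4.595×10¹⁰ / 6.195.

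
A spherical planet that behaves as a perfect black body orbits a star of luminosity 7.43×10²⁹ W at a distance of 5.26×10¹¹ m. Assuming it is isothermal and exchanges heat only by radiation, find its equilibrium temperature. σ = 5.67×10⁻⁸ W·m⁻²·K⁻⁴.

T ≈ 985 K

First find the stellar flux at distance d: S = L/(4πd²) = 7.43×10²⁹/(4π·(5.26×10¹¹)²) = 2.137×10⁵ W/m².
For an isothermal sphere, absorbed (1−a)S·πr² = emitted σ·4πr²·T⁴, so T⁴ = (1−a)S/(4σ).
T⁴ = 1.00·2.137×10⁵/(4·5.67×10⁻⁸) = 9.422×10¹¹ K⁴.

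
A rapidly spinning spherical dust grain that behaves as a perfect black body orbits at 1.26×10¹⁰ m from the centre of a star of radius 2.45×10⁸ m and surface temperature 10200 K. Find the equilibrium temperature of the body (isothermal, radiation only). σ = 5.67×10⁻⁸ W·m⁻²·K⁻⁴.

The star's surface emits σT_*⁴; at distance d the flux is S = σT_*⁴(R_*/d)².
S = 5.67×10⁻⁸·(10200)⁴·(2.45×10⁸/1.26×10¹⁰)² = 2.320×10⁵ W/m².
For an isothermal sphere T⁴ = (1−a)S/(4σ) = 1.023×10¹² K⁴.

T ≈ 1010 K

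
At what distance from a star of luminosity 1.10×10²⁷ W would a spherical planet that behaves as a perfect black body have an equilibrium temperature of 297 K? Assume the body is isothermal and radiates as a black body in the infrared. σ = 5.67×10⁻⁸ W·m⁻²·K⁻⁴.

For an isothermal black-emitting sphere, (1−a)S·πr² = σ·4πr²·T⁴ ⇒ S = 4σT⁴/(1−a).
S = 4·5.67×10⁻⁸·(297)⁴/1.00 = 1765 W/m².
Flux falls as S = L/(4πd²), so d = √(L/(4πS)) = √(1.10×10²⁷/(4π·1765)).

d ≈ 2.23×10¹¹ m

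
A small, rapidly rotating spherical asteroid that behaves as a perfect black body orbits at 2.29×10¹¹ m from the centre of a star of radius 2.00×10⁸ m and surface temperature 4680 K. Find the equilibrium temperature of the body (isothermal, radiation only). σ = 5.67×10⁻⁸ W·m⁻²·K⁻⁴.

The star's surface emits σT_*⁴; at distance d the flux is S = σT_*⁴(R_*/d)².
S = 5.67×10⁻⁸·(4680)⁴·(2.00×10⁸/2.29×10¹¹)² = 20.75 W/m².
For an isothermal sphere T⁴ = (1−a)S/(4σ) = 9.148×10⁷ K⁴.

T ≈ 97.8 K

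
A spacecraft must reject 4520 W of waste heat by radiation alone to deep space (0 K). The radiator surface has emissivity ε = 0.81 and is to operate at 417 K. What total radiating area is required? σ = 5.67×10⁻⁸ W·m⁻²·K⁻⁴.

A ≈ 3.25 m²

P = εσA T⁴ ⇒ A = P/(εσT⁴).
T⁴ = 3.024×10¹⁰ K⁴.
A = 4520/(0.81 × 5.67×10⁻⁸ × 3.024×10¹⁰).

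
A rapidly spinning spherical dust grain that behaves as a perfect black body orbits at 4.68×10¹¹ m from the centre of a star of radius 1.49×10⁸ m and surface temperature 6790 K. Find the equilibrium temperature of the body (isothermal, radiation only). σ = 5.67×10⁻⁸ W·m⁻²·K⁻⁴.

The star's surface emits σT_*⁴; at distance d the flux is S = σT_*⁴(R_*/d)².
S = 5.67×10⁻⁸·(6790)⁴·(1.49×10⁸/4.68×10¹¹)² = 12.22 W/m².
For an isothermal sphere T⁴ = (1−a)S/(4σ) = 5.386×10⁷ K⁴.

T ≈ 85.7 K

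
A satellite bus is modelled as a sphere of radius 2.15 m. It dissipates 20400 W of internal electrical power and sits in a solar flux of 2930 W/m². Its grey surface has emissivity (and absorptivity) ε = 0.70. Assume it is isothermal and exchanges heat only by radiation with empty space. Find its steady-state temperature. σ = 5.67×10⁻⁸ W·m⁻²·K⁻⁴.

At steady state, absorbed solar power + internal power = radiated power.
Absorbed: α·S·A_cross = 0.70·2930·14.52 = 29780 W (cross-section πr²).
Total input = 29780 + 20400 = 50180 W.
Radiated: εσ·A_surf·T⁴ with A_surf = 4πr² = 58.09 m².
T⁴ = 50180/(0.70·5.67×10⁻⁸·58.09) = 2.177×10¹⁰ K⁴.

T ≈ 384 K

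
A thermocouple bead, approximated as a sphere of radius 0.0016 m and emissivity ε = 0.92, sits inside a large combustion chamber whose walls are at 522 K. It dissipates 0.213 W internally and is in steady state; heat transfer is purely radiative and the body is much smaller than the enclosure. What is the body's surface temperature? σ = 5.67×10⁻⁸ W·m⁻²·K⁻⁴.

For a small grey body in a large enclosure, net radiated power = εσA(T⁴ − T_w⁴).
Steady state: P = εσA(T⁴ − T_w⁴) with A = 4πr² = 3.217×10⁻⁵ m².
T⁴ = P/(εσA) + T_w⁴ = 0.213/(0.92·5.67×10⁻⁸·3.217×10⁻⁵) + (522)⁴
    = 1.269×10¹¹ + 7.425×10¹⁰ = 2.012×10¹¹ K⁴.

T ≈ 670 K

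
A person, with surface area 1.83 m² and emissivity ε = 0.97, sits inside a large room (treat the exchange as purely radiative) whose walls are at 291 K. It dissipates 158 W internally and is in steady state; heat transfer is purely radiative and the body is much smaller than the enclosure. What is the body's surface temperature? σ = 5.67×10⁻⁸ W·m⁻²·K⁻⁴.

For a small grey body in a large enclosure, net radiated power = εσA(T⁴ − T_w⁴).
Steady state: P = εσA(T⁴ − T_w⁴) with A = 1.83 m².
T⁴ = P/(εσA) + T_w⁴ = 158/(0.97·5.67×10⁻⁸·1.830) + (291)⁴
    = 1.570×10⁹ + 7.171×10⁹ = 8.741×10⁹ K⁴.

T ≈ 306 K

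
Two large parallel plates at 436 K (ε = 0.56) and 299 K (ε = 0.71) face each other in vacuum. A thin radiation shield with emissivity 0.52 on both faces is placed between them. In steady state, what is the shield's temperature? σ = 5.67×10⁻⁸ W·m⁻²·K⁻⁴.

In steady state the net flux on the hot side equals that on the cold side.
σ(T₁⁴−T_s⁴)/D₁ = σ(T_s⁴−T₂⁴)/D₂, with D₁ = 1/ε₁+1/ε_s−1 = 2.709, D₂ = 1/ε_s+1/ε₂−1 = 2.332.
Solve for T_s⁴: T_s⁴ = (D₂·T₁⁴ + D₁·T₂⁴)/(D₁+D₂) = 2.101×10¹⁰ K⁴.

T_s ≈ 381 K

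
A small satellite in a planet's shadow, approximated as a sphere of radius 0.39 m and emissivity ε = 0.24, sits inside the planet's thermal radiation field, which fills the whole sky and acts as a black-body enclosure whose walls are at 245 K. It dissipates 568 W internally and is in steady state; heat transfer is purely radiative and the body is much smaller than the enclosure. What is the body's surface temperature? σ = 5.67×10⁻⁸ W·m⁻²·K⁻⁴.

T ≈ 399 K

For a small grey body in a large enclosure, net radiated power = εσA(T⁴ − T_w⁴).
Steady state: P = εσA(T⁴ − T_w⁴) with A = 4πr² = 1.911 m².
T⁴ = P/(εσA) + T_w⁴ = 568/(0.24·5.67×10⁻⁸·1.911) + (245)⁴
    = 2.184×10¹⁰ + 3.603×10⁹ = 2.544×10¹⁰ K⁴.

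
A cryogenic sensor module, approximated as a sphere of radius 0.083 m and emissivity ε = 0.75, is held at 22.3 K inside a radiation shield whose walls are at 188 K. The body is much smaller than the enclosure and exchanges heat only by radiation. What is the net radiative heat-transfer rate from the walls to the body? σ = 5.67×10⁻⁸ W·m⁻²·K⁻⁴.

For a small grey body in a large enclosure: P_net = εσA(T_body⁴ − T_wall⁴).
A = 4πr² = 0.08657 m²; T_body⁴ − T_wall⁴ = 2.473×10⁵ − 1.249×10⁹ = -1.249×10⁹ K⁴.
|P_net| = 0.75·5.67×10⁻⁸·0.08657·1.249×10⁹.

P_net ≈ 4.60 W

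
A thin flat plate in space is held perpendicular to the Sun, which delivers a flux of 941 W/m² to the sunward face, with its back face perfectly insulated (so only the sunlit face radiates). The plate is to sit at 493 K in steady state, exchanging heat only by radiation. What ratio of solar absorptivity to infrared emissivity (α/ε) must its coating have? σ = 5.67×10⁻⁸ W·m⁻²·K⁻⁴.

Balance: αS·A = εσ·1A·T⁴ ⇒ α/ε = σT⁴/S.
α/ε = 5.67×10⁻⁸·(493)⁴/941 = 5.67×10⁻⁸·5.907×10¹⁰/941.

α/ε ≈ 3.56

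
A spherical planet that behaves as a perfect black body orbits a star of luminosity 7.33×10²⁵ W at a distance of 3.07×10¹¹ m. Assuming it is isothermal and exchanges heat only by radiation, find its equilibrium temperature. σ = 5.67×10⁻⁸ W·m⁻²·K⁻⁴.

First find the stellar flux at distance d: S = L/(4πd²) = 7.33×10²⁵/(4π·(3.07×10¹¹)²) = 61.89 W/m².
For an isothermal sphere, absorbed (1−a)S·πr² = emitted σ·4πr²·T⁴, so T⁴ = (1−a)S/(4σ).
T⁴ = 1.00·61.89/(4·5.67×10⁻⁸) = 2.729×10⁸ K⁴.

T ≈ 129 K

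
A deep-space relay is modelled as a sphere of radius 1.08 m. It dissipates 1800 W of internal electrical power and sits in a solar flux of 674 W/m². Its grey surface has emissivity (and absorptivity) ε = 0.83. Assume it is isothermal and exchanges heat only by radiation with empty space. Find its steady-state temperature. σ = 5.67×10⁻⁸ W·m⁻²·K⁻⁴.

T ≈ 273 K

At steady state, absorbed solar power + internal power = radiated power.
Absorbed: α·S·A_cross = 0.83·674·3.664 = 2050 W (cross-section πr²).
Total input = 2050 + 1800 = 3850 W.
Radiated: εσ·A_surf·T⁴ with A_surf = 4πr² = 14.66 m².
T⁴ = 3850/(0.83·5.67×10⁻⁸·14.66) = 5.581×10⁹ K⁴.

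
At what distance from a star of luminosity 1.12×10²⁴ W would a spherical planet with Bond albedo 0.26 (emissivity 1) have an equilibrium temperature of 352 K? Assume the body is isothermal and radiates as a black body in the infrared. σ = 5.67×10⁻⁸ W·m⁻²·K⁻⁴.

d ≈ 4.35×10⁹ m

For an isothermal black-emitting sphere, (1−a)S·πr² = σ·4πr²·T⁴ ⇒ S = 4σT⁴/(1−a).
S = 4·5.67×10⁻⁸·(352)⁴/0.740 = 4705 W/m².
Flux falls as S = L/(4πd²), so d = √(L/(4πS)) = √(1.12×10²⁴/(4π·4705)).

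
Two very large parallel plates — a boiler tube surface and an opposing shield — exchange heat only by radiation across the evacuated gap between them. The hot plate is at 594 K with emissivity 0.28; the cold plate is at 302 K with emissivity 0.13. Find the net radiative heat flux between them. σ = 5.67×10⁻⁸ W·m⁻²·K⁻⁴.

q ≈ 642 W/m²

For two infinite grey parallel plates, q = σ(T₁⁴ − T₂⁴)/(1/ε₁ + 1/ε₂ − 1).
T₁⁴ − T₂⁴ = 1.245×10¹¹ − 8.318×10⁹ = 1.162×10¹¹ K⁴.
1/ε₁ + 1/ε₂ − 1 = 3.571 + 7.692 − 1 = 10.26.
q = 5.67×10⁻⁸ × 1.162×10¹¹ / 10.26.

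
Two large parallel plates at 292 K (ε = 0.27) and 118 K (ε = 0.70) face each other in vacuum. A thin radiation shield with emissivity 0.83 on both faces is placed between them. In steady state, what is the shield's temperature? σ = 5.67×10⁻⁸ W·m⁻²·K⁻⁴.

In steady state the net flux on the hot side equals that on the cold side.
σ(T₁⁴−T_s⁴)/D₁ = σ(T_s⁴−T₂⁴)/D₂, with D₁ = 1/ε₁+1/ε_s−1 = 3.909, D₂ = 1/ε_s+1/ε₂−1 = 1.633.
Solve for T_s⁴: T_s⁴ = (D₂·T₁⁴ + D₁·T₂⁴)/(D₁+D₂) = 2.279×10⁹ K⁴.

T_s ≈ 219 K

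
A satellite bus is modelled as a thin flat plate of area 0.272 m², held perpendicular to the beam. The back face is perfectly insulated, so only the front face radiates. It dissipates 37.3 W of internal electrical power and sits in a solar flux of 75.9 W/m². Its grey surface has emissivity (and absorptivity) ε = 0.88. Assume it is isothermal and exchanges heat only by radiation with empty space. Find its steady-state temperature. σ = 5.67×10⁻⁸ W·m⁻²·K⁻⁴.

T ≈ 253 K

At steady state, absorbed solar power + internal power = radiated power.
Absorbed: α·S·A_cross = 0.88·75.9·0.2720 = 18.17 W (cross-section A).
Total input = 18.17 + 37.3 = 55.47 W.
Radiated: εσ·A_surf·T⁴ with A_surf = A = 0.2720 m².
T⁴ = 55.47/(0.88·5.67×10⁻⁸·0.2720) = 4.087×10⁹ K⁴.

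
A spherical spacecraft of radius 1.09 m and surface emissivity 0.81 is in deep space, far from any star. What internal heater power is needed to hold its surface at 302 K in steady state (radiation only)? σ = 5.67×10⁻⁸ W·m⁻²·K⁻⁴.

P ≈ 5700 W

P = εσ·4πr²·T⁴.
4πr² = 14.93 m²; T⁴ = 8.318×10⁹ K⁴.
P = 0.81·5.67×10⁻⁸·14.93·8.318×10⁹.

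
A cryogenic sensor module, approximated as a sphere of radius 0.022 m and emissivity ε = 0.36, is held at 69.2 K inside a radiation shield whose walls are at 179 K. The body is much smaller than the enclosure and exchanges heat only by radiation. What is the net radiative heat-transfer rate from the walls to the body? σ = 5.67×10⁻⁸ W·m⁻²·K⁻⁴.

For a small grey body in a large enclosure: P_net = εσA(T_body⁴ − T_wall⁴).
A = 4πr² = 0.006082 m²; T_body⁴ − T_wall⁴ = 2.293×10⁷ − 1.027×10⁹ = -1.004×10⁹ K⁴.
|P_net| = 0.36·5.67×10⁻⁸·0.006082·1.004×10⁹.

P_net ≈ 0.125 W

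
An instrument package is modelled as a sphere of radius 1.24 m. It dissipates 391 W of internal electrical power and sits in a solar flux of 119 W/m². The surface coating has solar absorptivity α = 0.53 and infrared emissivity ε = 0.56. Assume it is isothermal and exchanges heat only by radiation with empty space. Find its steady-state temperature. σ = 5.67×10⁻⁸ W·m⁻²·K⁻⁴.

At steady state, absorbed solar power + internal power = radiated power.
Absorbed: α·S·A_cross = 0.53·119·4.831 = 304.7 W (cross-section πr²).
Total input = 304.7 + 391 = 695.7 W.
Radiated: εσ·A_surf·T⁴ with A_surf = 4πr² = 19.32 m².
T⁴ = 695.7/(0.56·5.67×10⁻⁸·19.32) = 1.134×10⁹ K⁴.

T ≈ 184 K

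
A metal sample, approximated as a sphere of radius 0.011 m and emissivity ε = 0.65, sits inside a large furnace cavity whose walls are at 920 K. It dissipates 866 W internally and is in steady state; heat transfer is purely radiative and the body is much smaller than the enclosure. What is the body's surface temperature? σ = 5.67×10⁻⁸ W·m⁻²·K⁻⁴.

T ≈ 2010 K

For a small grey body in a large enclosure, net radiated power = εσA(T⁴ − T_w⁴).
Steady state: P = εσA(T⁴ − T_w⁴) with A = 4πr² = 0.001521 m².
T⁴ = P/(εσA) + T_w⁴ = 866/(0.65·5.67×10⁻⁸·0.001521) + (920)⁴
    = 1.545×10¹³ + 7.164×10¹¹ = 1.617×10¹³ K⁴.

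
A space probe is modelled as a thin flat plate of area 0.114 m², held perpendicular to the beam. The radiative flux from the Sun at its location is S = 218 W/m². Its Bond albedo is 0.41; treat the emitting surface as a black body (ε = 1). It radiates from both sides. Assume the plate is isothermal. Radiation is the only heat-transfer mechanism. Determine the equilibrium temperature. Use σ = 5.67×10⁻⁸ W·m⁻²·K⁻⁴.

T ≈ 184 K

At equilibrium, absorbed power = emitted power.
Absorbing cross-section = A = 0.1140 m²; emitting surface = 2A = 0.2280 m² (ratio 2).
(1−a)S·A_cross = εσ·A_surf·T⁴  ⇒  T⁴ = (1−a)S/(2σ).
T⁴ = 0.590·218/(2·5.67×10⁻⁸) = 1.134×10⁹ K⁴.
T = (1.134×10⁹)^(1/4).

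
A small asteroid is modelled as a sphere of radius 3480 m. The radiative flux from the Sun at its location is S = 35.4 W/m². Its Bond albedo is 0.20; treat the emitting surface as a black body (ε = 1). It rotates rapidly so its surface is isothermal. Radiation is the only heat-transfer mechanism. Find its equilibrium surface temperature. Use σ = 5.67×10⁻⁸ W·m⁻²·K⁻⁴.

At equilibrium, absorbed power = emitted power.
Absorbing cross-section = πr² = 3.805×10⁷ m²; emitting surface = 4πr² = 1.522×10⁸ m² (ratio 4).
(1−a)S·A_cross = εσ·A_surf·T⁴  ⇒  T⁴ = (1−a)S/(4σ).
T⁴ = 0.800·35.4/(4·5.67×10⁻⁸) = 1.249×10⁸ K⁴.
T = (1.249×10⁸)^(1/4).

T ≈ 106 K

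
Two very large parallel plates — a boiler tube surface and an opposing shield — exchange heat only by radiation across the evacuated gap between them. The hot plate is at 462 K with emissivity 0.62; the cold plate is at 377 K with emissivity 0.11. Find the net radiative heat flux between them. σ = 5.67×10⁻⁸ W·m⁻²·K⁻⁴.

q ≈ 148 W/m²

For two infinite grey parallel plates, q = σ(T₁⁴ − T₂⁴)/(1/ε₁ + 1/ε₂ − 1).
T₁⁴ − T₂⁴ = 4.556×10¹⁰ − 2.020×10¹⁰ = 2.536×10¹⁰ K⁴.
1/ε₁ + 1/ε₂ − 1 = 1.613 + 9.091 − 1 = 9.704.
q = 5.67×10⁻⁸ × 2.536×10¹⁰ / 9.704.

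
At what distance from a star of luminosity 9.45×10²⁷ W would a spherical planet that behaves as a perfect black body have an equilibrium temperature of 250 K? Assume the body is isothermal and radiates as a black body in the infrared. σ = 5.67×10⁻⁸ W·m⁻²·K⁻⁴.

d ≈ 9.21×10¹¹ m

For an isothermal black-emitting sphere, (1−a)S·πr² = σ·4πr²·T⁴ ⇒ S = 4σT⁴/(1−a).
S = 4·5.67×10⁻⁸·(250)⁴/1.00 = 885.9 W/m².
Flux falls as S = L/(4πd²), so d = √(L/(4πS)) = √(9.45×10²⁷/(4π·885.9)).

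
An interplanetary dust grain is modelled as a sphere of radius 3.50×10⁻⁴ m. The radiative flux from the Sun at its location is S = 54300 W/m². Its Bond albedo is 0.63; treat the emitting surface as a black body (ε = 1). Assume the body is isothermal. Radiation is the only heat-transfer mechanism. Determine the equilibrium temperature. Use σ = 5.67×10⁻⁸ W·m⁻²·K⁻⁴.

T ≈ 546 K

At equilibrium, absorbed power = emitted power.
Absorbing cross-section = πr² = 3.848×10⁻⁷ m²; emitting surface = 4πr² = 1.539×10⁻⁶ m² (ratio 4).
(1−a)S·A_cross = εσ·A_surf·T⁴  ⇒  T⁴ = (1−a)S/(4σ).
T⁴ = 0.370·54300/(4·5.67×10⁻⁸) = 8.858×10¹⁰ K⁴.
T = (8.858×10¹⁰)^(1/4).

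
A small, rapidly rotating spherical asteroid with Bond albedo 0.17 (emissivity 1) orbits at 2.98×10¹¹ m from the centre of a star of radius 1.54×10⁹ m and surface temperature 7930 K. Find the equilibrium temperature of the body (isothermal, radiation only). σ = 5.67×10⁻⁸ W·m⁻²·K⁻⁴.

The star's surface emits σT_*⁴; at distance d the flux is S = σT_*⁴(R_*/d)².
S = 5.67×10⁻⁸·(7930)⁴·(1.54×10⁹/2.98×10¹¹)² = 5988 W/m².
For an isothermal sphere T⁴ = (1−a)S/(4σ) = 2.191×10¹⁰ K⁴.

T ≈ 385 K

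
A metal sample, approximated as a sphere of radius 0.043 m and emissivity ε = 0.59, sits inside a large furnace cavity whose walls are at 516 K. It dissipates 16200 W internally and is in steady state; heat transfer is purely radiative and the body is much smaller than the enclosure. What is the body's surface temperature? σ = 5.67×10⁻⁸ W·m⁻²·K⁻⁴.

For a small grey body in a large enclosure, net radiated power = εσA(T⁴ − T_w⁴).
Steady state: P = εσA(T⁴ − T_w⁴) with A = 4πr² = 0.02324 m².
T⁴ = P/(εσA) + T_w⁴ = 16200/(0.59·5.67×10⁻⁸·0.02324) + (516)⁴
    = 2.084×10¹³ + 7.089×10¹⁰ = 2.091×10¹³ K⁴.

T ≈ 2140 K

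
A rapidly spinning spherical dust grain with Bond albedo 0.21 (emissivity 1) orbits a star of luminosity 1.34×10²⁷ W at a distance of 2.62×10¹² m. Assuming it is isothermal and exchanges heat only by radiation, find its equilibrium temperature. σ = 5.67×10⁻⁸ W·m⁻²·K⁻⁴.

First find the stellar flux at distance d: S = L/(4πd²) = 1.34×10²⁷/(4π·(2.62×10¹²)²) = 15.53 W/m².
For an isothermal sphere, absorbed (1−a)S·πr² = emitted σ·4πr²·T⁴, so T⁴ = (1−a)S/(4σ).
T⁴ = 0.790·15.53/(4·5.67×10⁻⁸) = 5.411×10⁷ K⁴.

T ≈ 85.8 K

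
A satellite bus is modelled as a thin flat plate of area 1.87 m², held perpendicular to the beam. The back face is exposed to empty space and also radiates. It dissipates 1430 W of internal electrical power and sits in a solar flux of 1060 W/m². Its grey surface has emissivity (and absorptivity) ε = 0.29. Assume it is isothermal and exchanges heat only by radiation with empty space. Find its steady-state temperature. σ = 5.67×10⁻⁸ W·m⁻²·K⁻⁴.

T ≈ 425 K

At steady state, absorbed solar power + internal power = radiated power.
Absorbed: α·S·A_cross = 0.29·1060·1.870 = 574.8 W (cross-section A).
Total input = 574.8 + 1430 = 2005 W.
Radiated: εσ·A_surf·T⁴ with A_surf = 2A = 3.740 m².
T⁴ = 2005/(0.29·5.67×10⁻⁸·3.740) = 3.260×10¹⁰ K⁴.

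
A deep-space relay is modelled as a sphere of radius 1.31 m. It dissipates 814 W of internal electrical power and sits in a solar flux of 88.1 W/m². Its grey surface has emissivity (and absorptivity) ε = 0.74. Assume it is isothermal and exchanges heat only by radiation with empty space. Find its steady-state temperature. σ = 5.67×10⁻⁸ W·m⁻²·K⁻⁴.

At steady state, absorbed solar power + internal power = radiated power.
Absorbed: α·S·A_cross = 0.74·88.1·5.391 = 351.5 W (cross-section πr²).
Total input = 351.5 + 814 = 1165 W.
Radiated: εσ·A_surf·T⁴ with A_surf = 4πr² = 21.57 m².
T⁴ = 1165/(0.74·5.67×10⁻⁸·21.57) = 1.288×10⁹ K⁴.

T ≈ 189 K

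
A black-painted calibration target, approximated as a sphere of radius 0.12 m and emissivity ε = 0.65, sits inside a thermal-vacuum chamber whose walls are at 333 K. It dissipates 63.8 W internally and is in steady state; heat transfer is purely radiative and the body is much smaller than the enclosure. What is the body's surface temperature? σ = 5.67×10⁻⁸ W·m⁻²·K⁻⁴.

For a small grey body in a large enclosure, net radiated power = εσA(T⁴ − T_w⁴).
Steady state: P = εσA(T⁴ − T_w⁴) with A = 4πr² = 0.1810 m².
T⁴ = P/(εσA) + T_w⁴ = 63.8/(0.65·5.67×10⁻⁸·0.1810) + (333)⁴
    = 9.566×10⁹ + 1.230×10¹⁰ = 2.186×10¹⁰ K⁴.

T ≈ 385 K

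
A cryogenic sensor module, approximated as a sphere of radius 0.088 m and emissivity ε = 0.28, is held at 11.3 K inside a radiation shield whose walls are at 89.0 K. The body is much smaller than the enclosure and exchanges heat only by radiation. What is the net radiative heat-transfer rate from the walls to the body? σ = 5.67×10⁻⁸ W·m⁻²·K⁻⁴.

P_net ≈ 0.0969 W

For a small grey body in a large enclosure: P_net = εσA(T_body⁴ − T_wall⁴).
A = 4πr² = 0.09731 m²; T_body⁴ − T_wall⁴ = 16300 − 6.274×10⁷ = -6.273×10⁷ K⁴.
|P_net| = 0.28·5.67×10⁻⁸·0.09731·6.273×10⁷.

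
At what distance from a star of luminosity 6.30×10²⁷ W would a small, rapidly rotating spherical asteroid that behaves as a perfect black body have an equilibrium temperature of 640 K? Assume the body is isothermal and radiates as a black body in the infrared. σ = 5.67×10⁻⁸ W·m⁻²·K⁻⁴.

d ≈ 1.15×10¹¹ m

For an isothermal black-emitting sphere, (1−a)S·πr² = σ·4πr²·T⁴ ⇒ S = 4σT⁴/(1−a).
S = 4·5.67×10⁻⁸·(640)⁴/1.00 = 38050 W/m².
Flux falls as S = L/(4πd²), so d = √(L/(4πS)) = √(6.30×10²⁷/(4π·38050)).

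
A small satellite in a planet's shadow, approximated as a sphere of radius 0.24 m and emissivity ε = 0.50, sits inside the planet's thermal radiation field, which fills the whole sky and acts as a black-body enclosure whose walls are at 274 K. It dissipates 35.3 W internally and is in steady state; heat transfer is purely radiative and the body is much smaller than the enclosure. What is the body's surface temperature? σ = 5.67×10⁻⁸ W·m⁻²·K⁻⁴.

T ≈ 293 K

For a small grey body in a large enclosure, net radiated power = εσA(T⁴ − T_w⁴).
Steady state: P = εσA(T⁴ − T_w⁴) with A = 4πr² = 0.7238 m².
T⁴ = P/(εσA) + T_w⁴ = 35.3/(0.50·5.67×10⁻⁸·0.7238) + (274)⁴
    = 1.720×10⁹ + 5.636×10⁹ = 7.357×10⁹ K⁴.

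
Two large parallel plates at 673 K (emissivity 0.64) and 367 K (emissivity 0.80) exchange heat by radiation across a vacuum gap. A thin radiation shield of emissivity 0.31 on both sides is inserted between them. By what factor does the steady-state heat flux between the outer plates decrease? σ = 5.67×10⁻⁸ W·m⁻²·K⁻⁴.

Without shield: q₀ = σΔ(T⁴)/(1/ε₁+1/ε₂−1) with denominator 1.812.
With shield the two gaps are in series; the resistances add: (1/ε₁+1/ε_s−1)+(1/ε_s+1/ε₂−1) = 3.788+3.476 = 7.264.
Heat-flux ratio q₀/q = 7.264/1.812.

factor ≈ 4.01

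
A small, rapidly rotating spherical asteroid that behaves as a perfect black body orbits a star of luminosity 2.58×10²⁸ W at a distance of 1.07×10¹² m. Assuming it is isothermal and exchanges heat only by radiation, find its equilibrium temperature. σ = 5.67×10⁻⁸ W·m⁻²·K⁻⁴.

First find the stellar flux at distance d: S = L/(4πd²) = 2.58×10²⁸/(4π·(1.07×10¹²)²) = 1793 W/m².
For an isothermal sphere, absorbed (1−a)S·πr² = emitted σ·4πr²·T⁴, so T⁴ = (1−a)S/(4σ).
T⁴ = 1.00·1793/(4·5.67×10⁻⁸) = 7.907×10⁹ K⁴.

T ≈ 298 K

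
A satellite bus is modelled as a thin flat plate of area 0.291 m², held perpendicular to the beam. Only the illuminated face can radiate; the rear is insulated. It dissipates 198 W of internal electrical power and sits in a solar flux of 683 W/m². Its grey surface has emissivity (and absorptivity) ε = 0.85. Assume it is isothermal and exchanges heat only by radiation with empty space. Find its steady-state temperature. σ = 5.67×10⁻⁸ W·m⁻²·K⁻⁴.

T ≈ 402 K

At steady state, absorbed solar power + internal power = radiated power.
Absorbed: α·S·A_cross = 0.85·683·0.2910 = 168.9 W (cross-section A).
Total input = 168.9 + 198 = 366.9 W.
Radiated: εσ·A_surf·T⁴ with A_surf = A = 0.2910 m².
T⁴ = 366.9/(0.85·5.67×10⁻⁸·0.2910) = 2.616×10¹⁰ K⁴.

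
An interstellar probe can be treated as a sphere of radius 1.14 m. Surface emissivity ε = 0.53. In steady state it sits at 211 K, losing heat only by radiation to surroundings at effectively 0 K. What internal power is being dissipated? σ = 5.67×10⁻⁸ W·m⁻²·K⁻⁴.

P ≈ 973 W

Steady state: P = εσA T⁴.
A = 4πr² = 16.33 m²; T⁴ = (211)⁴ = 1.982×10⁹ K⁴.
P = 0.53 × 5.67×10⁻⁸ × 16.33 × 1.982×10⁹.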